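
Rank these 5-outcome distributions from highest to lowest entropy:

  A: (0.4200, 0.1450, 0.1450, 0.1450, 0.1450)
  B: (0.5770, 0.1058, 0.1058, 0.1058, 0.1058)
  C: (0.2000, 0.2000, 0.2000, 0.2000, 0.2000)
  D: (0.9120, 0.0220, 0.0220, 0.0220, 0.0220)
C > A > B > D

Key insight: Entropy is maximized by uniform distributions and minimized by concentrated distributions.

Entropies:
  H(A) = 2.1415 bits
  H(B) = 1.8288 bits
  H(C) = 2.3219 bits
  H(D) = 0.6058 bits

Ranking: C > A > B > D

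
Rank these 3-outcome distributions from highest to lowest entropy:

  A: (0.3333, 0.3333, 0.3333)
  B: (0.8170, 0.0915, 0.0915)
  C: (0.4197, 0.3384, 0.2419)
A > C > B

Key insight: Entropy is maximized by uniform distributions and minimized by concentrated distributions.

- Uniform distributions have maximum entropy log₂(3) = 1.5850 bits
- The more "peaked" or concentrated a distribution, the lower its entropy

Entropies:
  H(A) = 1.5850 bits
  H(B) = 0.8696 bits
  H(C) = 1.5500 bits

Ranking: A > C > B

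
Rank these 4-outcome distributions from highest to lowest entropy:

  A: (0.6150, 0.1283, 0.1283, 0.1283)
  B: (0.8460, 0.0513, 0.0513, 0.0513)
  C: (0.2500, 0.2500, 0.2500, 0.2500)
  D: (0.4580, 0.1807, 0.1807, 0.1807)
C > D > A > B

Key insight: Entropy is maximized by uniform distributions and minimized by concentrated distributions.

Entropies:
  H(A) = 1.5717 bits
  H(B) = 0.8638 bits
  H(C) = 2.0000 bits
  H(D) = 1.8540 bits

Ranking: C > D > A > B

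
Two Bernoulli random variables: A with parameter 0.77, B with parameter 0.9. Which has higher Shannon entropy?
A

For binary distributions, entropy is maximized at p=0.5 and decreases as p moves toward 0 or 1.

H(A) = H(0.77) = 0.7780 bits
H(B) = H(0.9) = 0.4690 bits

Distribution A (p=0.77) is closer to uniform (p=0.5), so it has higher entropy.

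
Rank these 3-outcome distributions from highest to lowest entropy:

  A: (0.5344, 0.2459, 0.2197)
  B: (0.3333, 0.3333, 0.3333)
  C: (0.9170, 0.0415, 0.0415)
B > A > C

Key insight: Entropy is maximized by uniform distributions and minimized by concentrated distributions.

- Uniform distributions have maximum entropy log₂(3) = 1.5850 bits
- The more "peaked" or concentrated a distribution, the lower its entropy

Entropies:
  H(A) = 1.4611 bits
  H(B) = 1.5850 bits
  H(C) = 0.4957 bits

Ranking: B > A > C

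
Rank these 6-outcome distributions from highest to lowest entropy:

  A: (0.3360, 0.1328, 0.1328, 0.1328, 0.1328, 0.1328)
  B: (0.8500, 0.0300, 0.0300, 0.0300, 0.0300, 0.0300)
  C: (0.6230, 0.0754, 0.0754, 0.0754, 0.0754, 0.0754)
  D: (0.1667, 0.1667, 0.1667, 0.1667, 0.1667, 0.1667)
D > A > C > B

Key insight: Entropy is maximized by uniform distributions and minimized by concentrated distributions.

Entropies:
  H(A) = 2.4627 bits
  H(B) = 0.9581 bits
  H(C) = 1.8313 bits
  H(D) = 2.5850 bits

Ranking: D > A > C > B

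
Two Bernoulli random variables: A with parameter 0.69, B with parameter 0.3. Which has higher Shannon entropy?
A

For binary distributions, entropy is maximized at p=0.5 and decreases as p moves toward 0 or 1.

H(A) = H(0.69) = 0.8932 bits
H(B) = H(0.3) = 0.8813 bits

Distribution A (p=0.69) is closer to uniform (p=0.5), so it has higher entropy.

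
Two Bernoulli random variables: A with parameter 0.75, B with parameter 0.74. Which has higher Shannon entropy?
B

For binary distributions, entropy is maximized at p=0.5 and decreases as p moves toward 0 or 1.

H(A) = H(0.75) = 0.8113 bits
H(B) = H(0.74) = 0.8267 bits

Distribution B (p=0.74) is closer to uniform (p=0.5), so it has higher entropy.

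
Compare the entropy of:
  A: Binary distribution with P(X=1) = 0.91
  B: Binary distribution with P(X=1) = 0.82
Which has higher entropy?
B

For binary distributions, entropy is maximized at p=0.5 and decreases as p moves toward 0 or 1.

H(A) = H(0.91) = 0.4365 bits
H(B) = H(0.82) = 0.6801 bits

Distribution B (p=0.82) is closer to uniform (p=0.5), so it has higher entropy.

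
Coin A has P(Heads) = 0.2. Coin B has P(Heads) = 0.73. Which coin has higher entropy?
B

For binary distributions, entropy is maximized at p=0.5 and decreases as p moves toward 0 or 1.

H(A) = H(0.2) = 0.7219 bits
H(B) = H(0.73) = 0.8415 bits

Distribution B (p=0.73) is closer to uniform (p=0.5), so it has higher entropy.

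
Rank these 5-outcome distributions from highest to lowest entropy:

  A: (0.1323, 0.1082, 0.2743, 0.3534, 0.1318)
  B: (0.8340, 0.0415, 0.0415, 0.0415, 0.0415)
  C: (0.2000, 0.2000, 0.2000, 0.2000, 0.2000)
C > A > B

Key insight: Entropy is maximized by uniform distributions and minimized by concentrated distributions.

- Uniform distributions have maximum entropy log₂(5) = 2.3219 bits
- The more "peaked" or concentrated a distribution, the lower its entropy

Entropies:
  H(A) = 2.1607 bits
  H(B) = 0.9805 bits
  H(C) = 2.3219 bits

Ranking: C > A > B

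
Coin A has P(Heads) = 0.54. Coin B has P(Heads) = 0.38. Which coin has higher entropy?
A

For binary distributions, entropy is maximized at p=0.5 and decreases as p moves toward 0 or 1.

H(A) = H(0.54) = 0.9954 bits
H(B) = H(0.38) = 0.9580 bits

Distribution A (p=0.54) is closer to uniform (p=0.5), so it has higher entropy.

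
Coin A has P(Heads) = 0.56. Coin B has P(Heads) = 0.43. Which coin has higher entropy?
A

For binary distributions, entropy is maximized at p=0.5 and decreases as p moves toward 0 or 1.

H(A) = H(0.56) = 0.9896 bits
H(B) = H(0.43) = 0.9858 bits

Distribution A (p=0.56) is closer to uniform (p=0.5), so it has higher entropy.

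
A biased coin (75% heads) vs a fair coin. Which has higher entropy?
Fair coin

The fair coin is uniform (p=0.5), maximizing binary entropy at 1 bit. The biased coin has H(0.75) ≈ 0.811 bits — its outcome is more predictable, so its entropy is lower.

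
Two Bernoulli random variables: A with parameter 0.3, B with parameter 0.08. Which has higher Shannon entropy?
A

For binary distributions, entropy is maximized at p=0.5 and decreases as p moves toward 0 or 1.

H(A) = H(0.3) = 0.8813 bits
H(B) = H(0.08) = 0.4022 bits

Distribution A (p=0.3) is closer to uniform (p=0.5), so it has higher entropy.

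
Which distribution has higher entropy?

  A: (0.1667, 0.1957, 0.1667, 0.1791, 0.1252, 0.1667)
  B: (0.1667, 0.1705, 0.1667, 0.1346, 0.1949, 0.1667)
B

Both distributions are close to uniform, making this a harder comparison.

H(A) = 2.5727 bits
H(B) = 2.5769 bits

The distribution closer to uniform has higher entropy.
Answer: B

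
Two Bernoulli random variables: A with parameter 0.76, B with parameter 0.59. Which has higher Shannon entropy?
B

For binary distributions, entropy is maximized at p=0.5 and decreases as p moves toward 0 or 1.

H(A) = H(0.76) = 0.7950 bits
H(B) = H(0.59) = 0.9765 bits

Distribution B (p=0.59) is closer to uniform (p=0.5), so it has higher entropy.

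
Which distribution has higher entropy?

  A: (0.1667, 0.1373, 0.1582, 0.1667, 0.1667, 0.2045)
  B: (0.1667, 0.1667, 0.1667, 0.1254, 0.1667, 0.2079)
A

Both distributions are close to uniform, making this a harder comparison.

H(A) = 2.5749 bits
H(B) = 2.5701 bits

The distribution closer to uniform has higher entropy.
Answer: A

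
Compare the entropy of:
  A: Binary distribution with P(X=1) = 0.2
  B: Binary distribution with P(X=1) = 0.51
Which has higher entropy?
B

For binary distributions, entropy is maximized at p=0.5 and decreases as p moves toward 0 or 1.

H(A) = H(0.2) = 0.7219 bits
H(B) = H(0.51) = 0.9997 bits

Distribution B (p=0.51) is closer to uniform (p=0.5), so it has higher entropy.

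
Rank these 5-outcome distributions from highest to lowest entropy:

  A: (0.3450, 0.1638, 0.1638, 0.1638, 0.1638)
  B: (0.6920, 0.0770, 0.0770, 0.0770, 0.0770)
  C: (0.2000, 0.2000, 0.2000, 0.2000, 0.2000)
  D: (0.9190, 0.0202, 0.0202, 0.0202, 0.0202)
C > A > B > D

Key insight: Entropy is maximized by uniform distributions and minimized by concentrated distributions.

Entropies:
  H(A) = 2.2395 bits
  H(B) = 1.5069 bits
  H(C) = 2.3219 bits
  H(D) = 0.5677 bits

Ranking: C > A > B > D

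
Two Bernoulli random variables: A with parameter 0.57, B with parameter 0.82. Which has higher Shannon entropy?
A

For binary distributions, entropy is maximized at p=0.5 and decreases as p moves toward 0 or 1.

H(A) = H(0.57) = 0.9858 bits
H(B) = H(0.82) = 0.6801 bits

Distribution A (p=0.57) is closer to uniform (p=0.5), so it has higher entropy.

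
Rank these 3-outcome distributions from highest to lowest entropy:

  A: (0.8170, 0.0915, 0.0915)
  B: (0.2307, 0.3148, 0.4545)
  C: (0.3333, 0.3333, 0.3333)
C > B > A

Key insight: Entropy is maximized by uniform distributions and minimized by concentrated distributions.

- Uniform distributions have maximum entropy log₂(3) = 1.5850 bits
- The more "peaked" or concentrated a distribution, the lower its entropy

Entropies:
  H(A) = 0.8696 bits
  H(B) = 1.5302 bits
  H(C) = 1.5850 bits

Ranking: C > B > A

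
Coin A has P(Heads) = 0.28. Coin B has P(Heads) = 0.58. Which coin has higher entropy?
B

For binary distributions, entropy is maximized at p=0.5 and decreases as p moves toward 0 or 1.

H(A) = H(0.28) = 0.8555 bits
H(B) = H(0.58) = 0.9815 bits

Distribution B (p=0.58) is closer to uniform (p=0.5), so it has higher entropy.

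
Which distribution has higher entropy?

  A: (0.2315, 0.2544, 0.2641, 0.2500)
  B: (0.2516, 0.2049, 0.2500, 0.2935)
A

Both distributions are close to uniform, making this a harder comparison.

H(A) = 1.9984 bits
H(B) = 1.9886 bits

The distribution closer to uniform has higher entropy.
Answer: A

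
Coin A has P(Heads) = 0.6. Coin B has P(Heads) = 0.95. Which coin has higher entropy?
A

For binary distributions, entropy is maximized at p=0.5 and decreases as p moves toward 0 or 1.

H(A) = H(0.6) = 0.9710 bits
H(B) = H(0.95) = 0.2864 bits

Distribution A (p=0.6) is closer to uniform (p=0.5), so it has higher entropy.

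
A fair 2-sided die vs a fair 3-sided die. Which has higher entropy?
3-sided die

Both are uniform distributions; for uniform over n outcomes, H = log₂(n). H(2-sided) = log₂(2) = 1.000 bits and H(3-sided) = log₂(3) = 1.585 bits. More outcomes in a uniform distribution means higher entropy.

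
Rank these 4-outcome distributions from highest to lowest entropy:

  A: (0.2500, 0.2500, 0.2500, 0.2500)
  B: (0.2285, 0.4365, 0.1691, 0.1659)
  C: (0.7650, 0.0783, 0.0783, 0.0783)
A > B > C

Key insight: Entropy is maximized by uniform distributions and minimized by concentrated distributions.

- Uniform distributions have maximum entropy log₂(4) = 2.0000 bits
- The more "peaked" or concentrated a distribution, the lower its entropy

Entropies:
  H(A) = 2.0000 bits
  H(B) = 1.8722 bits
  H(C) = 1.1591 bits

Ranking: A > B > C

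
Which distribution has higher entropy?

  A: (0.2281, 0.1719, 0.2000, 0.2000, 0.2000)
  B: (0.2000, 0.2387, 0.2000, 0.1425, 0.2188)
A

Both distributions are close to uniform, making this a harder comparison.

H(A) = 2.3162 bits
H(B) = 2.3024 bits

The distribution closer to uniform has higher entropy.
Answer: A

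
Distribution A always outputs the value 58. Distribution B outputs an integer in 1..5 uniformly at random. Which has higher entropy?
B

A is deterministic, so H(A) = 0. B is uniform over 5 outcomes, so H(B) = log₂(5) = 2.322 bits. Any distribution with genuine randomness has higher entropy than a deterministic one.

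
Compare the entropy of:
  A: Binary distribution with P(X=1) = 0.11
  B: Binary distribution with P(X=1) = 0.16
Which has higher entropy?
B

For binary distributions, entropy is maximized at p=0.5 and decreases as p moves toward 0 or 1.

H(A) = H(0.11) = 0.4999 bits
H(B) = H(0.16) = 0.6343 bits

Distribution B (p=0.16) is closer to uniform (p=0.5), so it has higher entropy.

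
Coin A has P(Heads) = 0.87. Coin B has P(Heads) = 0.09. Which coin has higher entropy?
A

For binary distributions, entropy is maximized at p=0.5 and decreases as p moves toward 0 or 1.

H(A) = H(0.87) = 0.5574 bits
H(B) = H(0.09) = 0.4365 bits

Distribution A (p=0.87) is closer to uniform (p=0.5), so it has higher entropy.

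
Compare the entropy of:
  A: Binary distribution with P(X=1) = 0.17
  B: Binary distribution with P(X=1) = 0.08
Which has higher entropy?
A

For binary distributions, entropy is maximized at p=0.5 and decreases as p moves toward 0 or 1.

H(A) = H(0.17) = 0.6577 bits
H(B) = H(0.08) = 0.4022 bits

Distribution A (p=0.17) is closer to uniform (p=0.5), so it has higher entropy.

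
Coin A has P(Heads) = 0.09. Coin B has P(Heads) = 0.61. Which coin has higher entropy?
B

For binary distributions, entropy is maximized at p=0.5 and decreases as p moves toward 0 or 1.

H(A) = H(0.09) = 0.4365 bits
H(B) = H(0.61) = 0.9648 bits

Distribution B (p=0.61) is closer to uniform (p=0.5), so it has higher entropy.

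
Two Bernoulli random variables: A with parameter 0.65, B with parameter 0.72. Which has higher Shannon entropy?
A

For binary distributions, entropy is maximized at p=0.5 and decreases as p moves toward 0 or 1.

H(A) = H(0.65) = 0.9341 bits
H(B) = H(0.72) = 0.8555 bits

Distribution A (p=0.65) is closer to uniform (p=0.5), so it has higher entropy.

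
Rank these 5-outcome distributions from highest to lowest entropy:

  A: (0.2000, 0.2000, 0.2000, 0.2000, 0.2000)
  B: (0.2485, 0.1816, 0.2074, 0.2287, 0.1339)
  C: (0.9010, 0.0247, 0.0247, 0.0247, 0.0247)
A > B > C

Key insight: Entropy is maximized by uniform distributions and minimized by concentrated distributions.

- Uniform distributions have maximum entropy log₂(5) = 2.3219 bits
- The more "peaked" or concentrated a distribution, the lower its entropy

Entropies:
  H(A) = 2.3219 bits
  H(B) = 2.2919 bits
  H(C) = 0.6638 bits

Ranking: A > B > C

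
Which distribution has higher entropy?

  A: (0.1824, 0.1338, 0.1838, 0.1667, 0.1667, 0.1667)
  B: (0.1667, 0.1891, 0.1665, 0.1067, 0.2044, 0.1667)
A

Both distributions are close to uniform, making this a harder comparison.

H(A) = 2.5777 bits
H(B) = 2.5592 bits

The distribution closer to uniform has higher entropy.
Answer: A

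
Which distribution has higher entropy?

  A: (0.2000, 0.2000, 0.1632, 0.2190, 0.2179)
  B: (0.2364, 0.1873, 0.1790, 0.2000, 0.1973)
B

Both distributions are close to uniform, making this a harder comparison.

H(A) = 2.3143 bits
H(B) = 2.3151 bits

The distribution closer to uniform has higher entropy.
Answer: B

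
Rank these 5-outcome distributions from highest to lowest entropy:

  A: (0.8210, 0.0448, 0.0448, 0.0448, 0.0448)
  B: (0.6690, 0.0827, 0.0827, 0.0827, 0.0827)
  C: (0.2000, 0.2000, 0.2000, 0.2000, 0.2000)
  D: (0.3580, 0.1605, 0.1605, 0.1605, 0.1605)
C > D > B > A

Key insight: Entropy is maximized by uniform distributions and minimized by concentrated distributions.

Entropies:
  H(A) = 1.0359 bits
  H(B) = 1.5779 bits
  H(C) = 2.3219 bits
  H(D) = 2.2250 bits

Ranking: C > D > B > A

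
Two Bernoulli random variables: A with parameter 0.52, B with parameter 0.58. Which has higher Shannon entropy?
A

For binary distributions, entropy is maximized at p=0.5 and decreases as p moves toward 0 or 1.

H(A) = H(0.52) = 0.9988 bits
H(B) = H(0.58) = 0.9815 bits

Distribution A (p=0.52) is closer to uniform (p=0.5), so it has higher entropy.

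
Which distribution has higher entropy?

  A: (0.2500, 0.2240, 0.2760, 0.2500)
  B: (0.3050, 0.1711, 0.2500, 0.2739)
A

Both distributions are close to uniform, making this a harder comparison.

H(A) = 1.9961 bits
H(B) = 1.9700 bits

The distribution closer to uniform has higher entropy.
Answer: A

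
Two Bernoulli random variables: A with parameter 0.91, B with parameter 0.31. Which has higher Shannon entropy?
B

For binary distributions, entropy is maximized at p=0.5 and decreases as p moves toward 0 or 1.

H(A) = H(0.91) = 0.4365 bits
H(B) = H(0.31) = 0.8932 bits

Distribution B (p=0.31) is closer to uniform (p=0.5), so it has higher entropy.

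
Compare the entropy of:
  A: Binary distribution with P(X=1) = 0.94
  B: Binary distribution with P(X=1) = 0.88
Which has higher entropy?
B

For binary distributions, entropy is maximized at p=0.5 and decreases as p moves toward 0 or 1.

H(A) = H(0.94) = 0.3274 bits
H(B) = H(0.88) = 0.5294 bits

Distribution B (p=0.88) is closer to uniform (p=0.5), so it has higher entropy.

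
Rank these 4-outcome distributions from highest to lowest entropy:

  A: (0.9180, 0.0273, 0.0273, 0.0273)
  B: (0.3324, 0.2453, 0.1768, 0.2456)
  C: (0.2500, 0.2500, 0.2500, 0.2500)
C > B > A

Key insight: Entropy is maximized by uniform distributions and minimized by concentrated distributions.

- Uniform distributions have maximum entropy log₂(4) = 2.0000 bits
- The more "peaked" or concentrated a distribution, the lower its entropy

Entropies:
  H(A) = 0.5392 bits
  H(B) = 1.9649 bits
  H(C) = 2.0000 bits

Ranking: C > B > A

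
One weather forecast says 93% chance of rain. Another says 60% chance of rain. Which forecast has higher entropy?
60% forecast

Treat each forecast as a Bernoulli distribution. Binary entropy is maximized at p=0.5 and falls off symmetrically toward 0 or 1. The 60% forecast is closer to 50%, so it is more uncertain. H(93%) ≈ 0.366 bits, H(60%) ≈ 0.971 bits.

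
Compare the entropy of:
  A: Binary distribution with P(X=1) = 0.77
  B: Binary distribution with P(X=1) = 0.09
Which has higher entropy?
A

For binary distributions, entropy is maximized at p=0.5 and decreases as p moves toward 0 or 1.

H(A) = H(0.77) = 0.7780 bits
H(B) = H(0.09) = 0.4365 bits

Distribution A (p=0.77) is closer to uniform (p=0.5), so it has higher entropy.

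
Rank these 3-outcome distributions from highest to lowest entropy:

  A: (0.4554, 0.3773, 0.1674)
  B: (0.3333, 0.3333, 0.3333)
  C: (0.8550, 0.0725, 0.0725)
B > A > C

Key insight: Entropy is maximized by uniform distributions and minimized by concentrated distributions.

- Uniform distributions have maximum entropy log₂(3) = 1.5850 bits
- The more "peaked" or concentrated a distribution, the lower its entropy

Entropies:
  H(A) = 1.4790 bits
  H(B) = 1.5850 bits
  H(C) = 0.7422 bits

Ranking: B > A > C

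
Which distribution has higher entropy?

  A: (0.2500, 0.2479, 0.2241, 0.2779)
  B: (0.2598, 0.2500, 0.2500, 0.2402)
B

Both distributions are close to uniform, making this a harder comparison.

H(A) = 1.9958 bits
H(B) = 1.9994 bits

The distribution closer to uniform has higher entropy.
Answer: B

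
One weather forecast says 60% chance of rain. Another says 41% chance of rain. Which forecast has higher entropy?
41% forecast

Treat each forecast as a Bernoulli distribution. Binary entropy is maximized at p=0.5 and falls off symmetrically toward 0 or 1. The 41% forecast is closer to 50%, so it is more uncertain. H(60%) ≈ 0.971 bits, H(41%) ≈ 0.977 bits.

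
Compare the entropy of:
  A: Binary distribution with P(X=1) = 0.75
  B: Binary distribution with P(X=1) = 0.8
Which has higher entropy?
A

For binary distributions, entropy is maximized at p=0.5 and decreases as p moves toward 0 or 1.

H(A) = H(0.75) = 0.8113 bits
H(B) = H(0.8) = 0.7219 bits

Distribution A (p=0.75) is closer to uniform (p=0.5), so it has higher entropy.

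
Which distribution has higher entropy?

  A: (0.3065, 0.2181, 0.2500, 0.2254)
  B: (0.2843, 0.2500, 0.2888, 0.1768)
A

Both distributions are close to uniform, making this a harder comparison.

H(A) = 1.9865 bits
H(B) = 1.9754 bits

The distribution closer to uniform has higher entropy.
Answer: A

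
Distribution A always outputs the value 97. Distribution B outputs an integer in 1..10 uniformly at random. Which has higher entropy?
B

A is deterministic, so H(A) = 0. B is uniform over 10 outcomes, so H(B) = log₂(10) = 3.322 bits. Any distribution with genuine randomness has higher entropy than a deterministic one.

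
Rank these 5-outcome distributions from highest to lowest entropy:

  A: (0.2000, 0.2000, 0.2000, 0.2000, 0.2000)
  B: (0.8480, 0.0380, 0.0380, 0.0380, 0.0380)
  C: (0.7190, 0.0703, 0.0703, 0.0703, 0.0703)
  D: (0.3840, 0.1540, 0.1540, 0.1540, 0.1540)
A > D > C > B

Key insight: Entropy is maximized by uniform distributions and minimized by concentrated distributions.

Entropies:
  H(A) = 2.3219 bits
  H(B) = 0.9188 bits
  H(C) = 1.4188 bits
  H(D) = 2.1928 bits

Ranking: A > D > C > B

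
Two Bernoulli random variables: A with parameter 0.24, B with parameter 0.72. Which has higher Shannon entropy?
B

For binary distributions, entropy is maximized at p=0.5 and decreases as p moves toward 0 or 1.

H(A) = H(0.24) = 0.7950 bits
H(B) = H(0.72) = 0.8555 bits

Distribution B (p=0.72) is closer to uniform (p=0.5), so it has higher entropy.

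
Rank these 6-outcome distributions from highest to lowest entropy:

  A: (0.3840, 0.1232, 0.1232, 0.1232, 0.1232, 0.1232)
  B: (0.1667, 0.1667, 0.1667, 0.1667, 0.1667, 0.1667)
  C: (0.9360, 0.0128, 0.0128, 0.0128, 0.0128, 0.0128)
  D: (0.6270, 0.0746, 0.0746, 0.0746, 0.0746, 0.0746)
B > A > D > C

Key insight: Entropy is maximized by uniform distributions and minimized by concentrated distributions.

Entropies:
  H(A) = 2.3911 bits
  H(B) = 2.5850 bits
  H(C) = 0.4917 bits
  H(D) = 1.8190 bits

Ranking: B > A > D > C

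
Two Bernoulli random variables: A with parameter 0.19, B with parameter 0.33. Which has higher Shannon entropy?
B

For binary distributions, entropy is maximized at p=0.5 and decreases as p moves toward 0 or 1.

H(A) = H(0.19) = 0.7015 bits
H(B) = H(0.33) = 0.9149 bits

Distribution B (p=0.33) is closer to uniform (p=0.5), so it has higher entropy.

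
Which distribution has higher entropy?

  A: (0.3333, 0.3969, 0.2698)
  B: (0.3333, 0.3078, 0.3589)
B

Both distributions are close to uniform, making this a harder comparison.

H(A) = 1.5674 bits
H(B) = 1.5821 bits

The distribution closer to uniform has higher entropy.
Answer: B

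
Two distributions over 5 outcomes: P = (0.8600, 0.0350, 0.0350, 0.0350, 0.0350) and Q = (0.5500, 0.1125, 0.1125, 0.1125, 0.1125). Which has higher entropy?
Q

P is highly concentrated on one outcome (86%), making it nearly deterministic. Q spreads its mass more evenly (max 55%). The more spread-out distribution has higher entropy: H(P) ≈ 0.864 bits, H(Q) ≈ 1.893 bits.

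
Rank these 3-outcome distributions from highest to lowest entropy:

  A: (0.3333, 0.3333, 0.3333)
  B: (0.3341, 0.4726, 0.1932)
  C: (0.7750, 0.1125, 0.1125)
A > B > C

Key insight: Entropy is maximized by uniform distributions and minimized by concentrated distributions.

- Uniform distributions have maximum entropy log₂(3) = 1.5850 bits
- The more "peaked" or concentrated a distribution, the lower its entropy

Entropies:
  H(A) = 1.5850 bits
  H(B) = 1.4977 bits
  H(C) = 0.9942 bits

Ranking: A > B > C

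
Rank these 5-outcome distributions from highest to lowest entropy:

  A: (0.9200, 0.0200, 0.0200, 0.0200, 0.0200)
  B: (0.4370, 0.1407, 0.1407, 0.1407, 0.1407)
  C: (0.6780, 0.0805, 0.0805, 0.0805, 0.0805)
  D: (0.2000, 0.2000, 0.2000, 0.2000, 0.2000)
D > B > C > A

Key insight: Entropy is maximized by uniform distributions and minimized by concentrated distributions.

Entropies:
  H(A) = 0.5622 bits
  H(B) = 2.1145 bits
  H(C) = 1.5505 bits
  H(D) = 2.3219 bits

Ranking: D > B > C > A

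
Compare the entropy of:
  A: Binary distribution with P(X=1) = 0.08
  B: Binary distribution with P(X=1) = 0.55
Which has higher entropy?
B

For binary distributions, entropy is maximized at p=0.5 and decreases as p moves toward 0 or 1.

H(A) = H(0.08) = 0.4022 bits
H(B) = H(0.55) = 0.9928 bits

Distribution B (p=0.55) is closer to uniform (p=0.5), so it has higher entropy.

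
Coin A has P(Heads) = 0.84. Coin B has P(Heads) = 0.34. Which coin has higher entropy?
B

For binary distributions, entropy is maximized at p=0.5 and decreases as p moves toward 0 or 1.

H(A) = H(0.84) = 0.6343 bits
H(B) = H(0.34) = 0.9248 bits

Distribution B (p=0.34) is closer to uniform (p=0.5), so it has higher entropy.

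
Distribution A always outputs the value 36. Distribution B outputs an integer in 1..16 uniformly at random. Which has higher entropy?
B

A is deterministic, so H(A) = 0. B is uniform over 16 outcomes, so H(B) = log₂(16) = 4.000 bits. Any distribution with genuine randomness has higher entropy than a deterministic one.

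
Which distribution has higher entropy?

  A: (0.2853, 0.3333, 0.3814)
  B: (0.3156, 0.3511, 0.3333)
B

Both distributions are close to uniform, making this a harder comparison.

H(A) = 1.5749 bits
H(B) = 1.5836 bits

The distribution closer to uniform has higher entropy.
Answer: B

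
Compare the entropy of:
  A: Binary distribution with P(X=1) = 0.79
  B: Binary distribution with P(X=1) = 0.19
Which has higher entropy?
A

For binary distributions, entropy is maximized at p=0.5 and decreases as p moves toward 0 or 1.

H(A) = H(0.79) = 0.7415 bits
H(B) = H(0.19) = 0.7015 bits

Distribution A (p=0.79) is closer to uniform (p=0.5), so it has higher entropy.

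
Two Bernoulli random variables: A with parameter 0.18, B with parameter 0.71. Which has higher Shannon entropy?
B

For binary distributions, entropy is maximized at p=0.5 and decreases as p moves toward 0 or 1.

H(A) = H(0.18) = 0.6801 bits
H(B) = H(0.71) = 0.8687 bits

Distribution B (p=0.71) is closer to uniform (p=0.5), so it has higher entropy.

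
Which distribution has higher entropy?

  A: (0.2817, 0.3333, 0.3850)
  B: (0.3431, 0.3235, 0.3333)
B

Both distributions are close to uniform, making this a harder comparison.

H(A) = 1.5734 bits
H(B) = 1.5845 bits

The distribution closer to uniform has higher entropy.
Answer: B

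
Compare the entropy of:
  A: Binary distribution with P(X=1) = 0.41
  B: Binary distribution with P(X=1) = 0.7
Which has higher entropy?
A

For binary distributions, entropy is maximized at p=0.5 and decreases as p moves toward 0 or 1.

H(A) = H(0.41) = 0.9765 bits
H(B) = H(0.7) = 0.8813 bits

Distribution A (p=0.41) is closer to uniform (p=0.5), so it has higher entropy.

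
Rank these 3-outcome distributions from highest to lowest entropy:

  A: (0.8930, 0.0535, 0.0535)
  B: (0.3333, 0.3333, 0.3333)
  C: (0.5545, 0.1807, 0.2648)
B > C > A

Key insight: Entropy is maximized by uniform distributions and minimized by concentrated distributions.

- Uniform distributions have maximum entropy log₂(3) = 1.5850 bits
- The more "peaked" or concentrated a distribution, the lower its entropy

Entropies:
  H(A) = 0.5978 bits
  H(B) = 1.5850 bits
  H(C) = 1.4254 bits

Ranking: B > C > A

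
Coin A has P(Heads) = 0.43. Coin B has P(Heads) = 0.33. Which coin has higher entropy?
A

For binary distributions, entropy is maximized at p=0.5 and decreases as p moves toward 0 or 1.

H(A) = H(0.43) = 0.9858 bits
H(B) = H(0.33) = 0.9149 bits

Distribution A (p=0.43) is closer to uniform (p=0.5), so it has higher entropy.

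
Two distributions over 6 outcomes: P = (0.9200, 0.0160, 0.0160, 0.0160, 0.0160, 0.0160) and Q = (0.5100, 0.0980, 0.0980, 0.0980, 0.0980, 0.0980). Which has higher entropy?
Q

P is highly concentrated on one outcome (92%), making it nearly deterministic. Q spreads its mass more evenly (max 51%). The more spread-out distribution has higher entropy: H(P) ≈ 0.588 bits, H(Q) ≈ 2.137 bits.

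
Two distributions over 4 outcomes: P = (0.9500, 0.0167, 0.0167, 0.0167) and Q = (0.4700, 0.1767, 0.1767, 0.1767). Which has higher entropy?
Q

P is highly concentrated on one outcome (95%), making it nearly deterministic. Q spreads its mass more evenly (max 47%). The more spread-out distribution has higher entropy: H(P) ≈ 0.366 bits, H(Q) ≈ 1.837 bits.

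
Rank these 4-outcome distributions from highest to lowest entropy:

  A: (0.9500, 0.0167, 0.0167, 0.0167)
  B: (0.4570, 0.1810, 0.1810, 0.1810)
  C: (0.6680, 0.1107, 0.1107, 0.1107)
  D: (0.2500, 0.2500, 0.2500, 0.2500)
D > B > C > A

Key insight: Entropy is maximized by uniform distributions and minimized by concentrated distributions.

Entropies:
  H(A) = 0.3656 bits
  H(B) = 1.8553 bits
  H(C) = 1.4432 bits
  H(D) = 2.0000 bits

Ranking: D > B > C > A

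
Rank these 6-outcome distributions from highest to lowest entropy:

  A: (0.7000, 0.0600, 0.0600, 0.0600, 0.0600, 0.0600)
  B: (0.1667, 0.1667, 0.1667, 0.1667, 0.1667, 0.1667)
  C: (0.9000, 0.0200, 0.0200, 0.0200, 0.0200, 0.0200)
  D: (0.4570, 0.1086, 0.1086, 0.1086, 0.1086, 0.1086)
B > D > A > C

Key insight: Entropy is maximized by uniform distributions and minimized by concentrated distributions.

Entropies:
  H(A) = 1.5779 bits
  H(B) = 2.5850 bits
  H(C) = 0.7012 bits
  H(D) = 2.2555 bits

Ranking: B > D > A > C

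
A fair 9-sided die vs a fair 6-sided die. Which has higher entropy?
9-sided die

Both are uniform distributions; for uniform over n outcomes, H = log₂(n). H(9-sided) = log₂(9) = 3.170 bits and H(6-sided) = log₂(6) = 2.585 bits. More outcomes in a uniform distribution means higher entropy.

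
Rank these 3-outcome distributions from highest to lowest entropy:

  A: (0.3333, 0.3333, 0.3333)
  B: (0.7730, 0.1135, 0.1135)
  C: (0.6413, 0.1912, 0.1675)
A > C > B

Key insight: Entropy is maximized by uniform distributions and minimized by concentrated distributions.

- Uniform distributions have maximum entropy log₂(3) = 1.5850 bits
- The more "peaked" or concentrated a distribution, the lower its entropy

Entropies:
  H(A) = 1.5850 bits
  H(B) = 0.9997 bits
  H(C) = 1.2991 bits

Ranking: A > C > B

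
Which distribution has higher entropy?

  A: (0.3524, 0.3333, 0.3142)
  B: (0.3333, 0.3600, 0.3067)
A

Both distributions are close to uniform, making this a harder comparison.

H(A) = 1.5834 bits
H(B) = 1.5819 bits

The distribution closer to uniform has higher entropy.
Answer: A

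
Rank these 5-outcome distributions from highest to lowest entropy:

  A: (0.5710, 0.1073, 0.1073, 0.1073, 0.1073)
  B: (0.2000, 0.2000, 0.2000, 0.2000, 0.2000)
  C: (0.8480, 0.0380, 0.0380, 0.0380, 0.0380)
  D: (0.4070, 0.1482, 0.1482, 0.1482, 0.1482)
B > D > A > C

Key insight: Entropy is maximized by uniform distributions and minimized by concentrated distributions.

Entropies:
  H(A) = 1.8434 bits
  H(B) = 2.3219 bits
  H(C) = 0.9188 bits
  H(D) = 2.1609 bits

Ranking: B > D > A > C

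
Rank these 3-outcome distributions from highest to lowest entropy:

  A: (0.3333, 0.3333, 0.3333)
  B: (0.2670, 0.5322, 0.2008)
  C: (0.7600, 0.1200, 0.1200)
A > B > C

Key insight: Entropy is maximized by uniform distributions and minimized by concentrated distributions.

- Uniform distributions have maximum entropy log₂(3) = 1.5850 bits
- The more "peaked" or concentrated a distribution, the lower its entropy

Entropies:
  H(A) = 1.5850 bits
  H(B) = 1.4581 bits
  H(C) = 1.0350 bits

Ranking: A > B > C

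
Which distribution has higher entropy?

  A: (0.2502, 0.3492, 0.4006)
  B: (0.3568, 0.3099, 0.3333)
B

Both distributions are close to uniform, making this a harder comparison.

H(A) = 1.5589 bits
H(B) = 1.5826 bits

The distribution closer to uniform has higher entropy.
Answer: B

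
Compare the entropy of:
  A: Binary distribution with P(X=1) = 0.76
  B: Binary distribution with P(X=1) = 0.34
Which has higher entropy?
B

For binary distributions, entropy is maximized at p=0.5 and decreases as p moves toward 0 or 1.

H(A) = H(0.76) = 0.7950 bits
H(B) = H(0.34) = 0.9248 bits

Distribution B (p=0.34) is closer to uniform (p=0.5), so it has higher entropy.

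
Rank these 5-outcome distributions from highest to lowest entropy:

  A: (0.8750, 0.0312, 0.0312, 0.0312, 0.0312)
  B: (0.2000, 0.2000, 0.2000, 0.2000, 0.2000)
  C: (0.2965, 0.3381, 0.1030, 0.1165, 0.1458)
B > C > A

Key insight: Entropy is maximized by uniform distributions and minimized by concentrated distributions.

- Uniform distributions have maximum entropy log₂(5) = 2.3219 bits
- The more "peaked" or concentrated a distribution, the lower its entropy

Entropies:
  H(A) = 0.7936 bits
  H(B) = 2.3219 bits
  H(C) = 2.1532 bits

Ranking: B > C > A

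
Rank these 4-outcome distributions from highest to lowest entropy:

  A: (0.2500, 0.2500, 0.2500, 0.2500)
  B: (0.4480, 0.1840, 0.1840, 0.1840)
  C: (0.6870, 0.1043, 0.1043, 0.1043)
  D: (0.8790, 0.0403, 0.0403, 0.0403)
A > B > C > D

Key insight: Entropy is maximized by uniform distributions and minimized by concentrated distributions.

Entropies:
  H(A) = 2.0000 bits
  H(B) = 1.8671 bits
  H(C) = 1.3927 bits
  H(D) = 0.7240 bits

Ranking: A > B > C > D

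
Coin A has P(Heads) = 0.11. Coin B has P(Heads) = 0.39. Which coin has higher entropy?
B

For binary distributions, entropy is maximized at p=0.5 and decreases as p moves toward 0 or 1.

H(A) = H(0.11) = 0.4999 bits
H(B) = H(0.39) = 0.9648 bits

Distribution B (p=0.39) is closer to uniform (p=0.5), so it has higher entropy.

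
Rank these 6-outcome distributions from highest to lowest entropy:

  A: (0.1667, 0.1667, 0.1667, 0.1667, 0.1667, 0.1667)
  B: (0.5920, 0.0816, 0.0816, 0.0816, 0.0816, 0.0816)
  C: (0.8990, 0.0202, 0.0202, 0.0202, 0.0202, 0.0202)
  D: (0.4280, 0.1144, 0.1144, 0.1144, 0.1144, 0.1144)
A > D > B > C

Key insight: Entropy is maximized by uniform distributions and minimized by concentrated distributions.

Entropies:
  H(A) = 2.5850 bits
  H(B) = 1.9228 bits
  H(C) = 0.7067 bits
  H(D) = 2.3131 bits

Ranking: A > D > B > C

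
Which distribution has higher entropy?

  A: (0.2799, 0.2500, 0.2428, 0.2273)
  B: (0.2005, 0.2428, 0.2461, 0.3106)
A

Both distributions are close to uniform, making this a harder comparison.

H(A) = 1.9958 bits
H(B) = 1.9824 bits

The distribution closer to uniform has higher entropy.
Answer: A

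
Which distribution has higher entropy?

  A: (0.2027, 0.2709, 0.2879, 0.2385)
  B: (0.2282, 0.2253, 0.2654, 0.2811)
B

Both distributions are close to uniform, making this a harder comparison.

H(A) = 1.9875 bits
H(B) = 1.9934 bits

The distribution closer to uniform has higher entropy.
Answer: B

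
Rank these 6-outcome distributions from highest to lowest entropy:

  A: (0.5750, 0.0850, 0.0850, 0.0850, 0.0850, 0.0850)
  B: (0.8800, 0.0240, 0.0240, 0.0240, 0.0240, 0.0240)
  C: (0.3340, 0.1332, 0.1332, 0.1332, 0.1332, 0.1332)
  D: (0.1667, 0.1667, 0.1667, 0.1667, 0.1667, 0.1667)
D > C > A > B

Key insight: Entropy is maximized by uniform distributions and minimized by concentrated distributions.

Entropies:
  H(A) = 1.9705 bits
  H(B) = 0.8080 bits
  H(C) = 2.4654 bits
  H(D) = 2.5850 bits

Ranking: D > C > A > B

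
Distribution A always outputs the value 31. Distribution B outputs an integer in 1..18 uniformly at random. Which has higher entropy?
B

A is deterministic, so H(A) = 0. B is uniform over 18 outcomes, so H(B) = log₂(18) = 4.170 bits. Any distribution with genuine randomness has higher entropy than a deterministic one.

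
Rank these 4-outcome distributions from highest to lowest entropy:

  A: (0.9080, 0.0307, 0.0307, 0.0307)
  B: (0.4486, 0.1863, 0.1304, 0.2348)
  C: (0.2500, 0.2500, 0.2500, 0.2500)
C > B > A

Key insight: Entropy is maximized by uniform distributions and minimized by concentrated distributions.

- Uniform distributions have maximum entropy log₂(4) = 2.0000 bits
- The more "peaked" or concentrated a distribution, the lower its entropy

Entropies:
  H(A) = 0.5889 bits
  H(B) = 1.8445 bits
  H(C) = 2.0000 bits

Ranking: C > B > A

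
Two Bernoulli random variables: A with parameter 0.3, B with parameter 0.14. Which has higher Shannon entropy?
A

For binary distributions, entropy is maximized at p=0.5 and decreases as p moves toward 0 or 1.

H(A) = H(0.3) = 0.8813 bits
H(B) = H(0.14) = 0.5842 bits

Distribution A (p=0.3) is closer to uniform (p=0.5), so it has higher entropy.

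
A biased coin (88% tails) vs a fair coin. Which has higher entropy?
Fair coin

The fair coin is uniform (p=0.5), maximizing binary entropy at 1 bit. The biased coin has H(0.88) ≈ 0.529 bits — its outcome is more predictable, so its entropy is lower.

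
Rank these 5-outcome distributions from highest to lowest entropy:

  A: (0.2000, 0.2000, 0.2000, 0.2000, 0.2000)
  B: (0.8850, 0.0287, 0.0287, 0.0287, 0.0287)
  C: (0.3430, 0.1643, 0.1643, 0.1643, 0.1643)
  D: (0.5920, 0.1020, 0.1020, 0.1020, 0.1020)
A > C > D > B

Key insight: Entropy is maximized by uniform distributions and minimized by concentrated distributions.

Entropies:
  H(A) = 2.3219 bits
  H(B) = 0.7448 bits
  H(C) = 2.2417 bits
  H(D) = 1.7914 bits

Ranking: A > C > D > B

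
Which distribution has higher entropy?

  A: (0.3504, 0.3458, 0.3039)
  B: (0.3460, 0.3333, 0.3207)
B

Both distributions are close to uniform, making this a harder comparison.

H(A) = 1.5821 bits
H(B) = 1.5843 bits

The distribution closer to uniform has higher entropy.
Answer: B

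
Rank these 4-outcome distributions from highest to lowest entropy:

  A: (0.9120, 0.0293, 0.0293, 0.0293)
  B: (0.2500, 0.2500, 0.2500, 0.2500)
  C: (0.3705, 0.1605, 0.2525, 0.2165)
B > C > A

Key insight: Entropy is maximized by uniform distributions and minimized by concentrated distributions.

- Uniform distributions have maximum entropy log₂(4) = 2.0000 bits
- The more "peaked" or concentrated a distribution, the lower its entropy

Entropies:
  H(A) = 0.5692 bits
  H(B) = 2.0000 bits
  H(C) = 1.9336 bits

Ranking: B > C > A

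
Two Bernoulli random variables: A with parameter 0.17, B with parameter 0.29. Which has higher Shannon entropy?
B

For binary distributions, entropy is maximized at p=0.5 and decreases as p moves toward 0 or 1.

H(A) = H(0.17) = 0.6577 bits
H(B) = H(0.29) = 0.8687 bits

Distribution B (p=0.29) is closer to uniform (p=0.5), so it has higher entropy.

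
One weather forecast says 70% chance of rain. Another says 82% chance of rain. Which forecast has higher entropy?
70% forecast

Treat each forecast as a Bernoulli distribution. Binary entropy is maximized at p=0.5 and falls off symmetrically toward 0 or 1. The 70% forecast is closer to 50%, so it is more uncertain. H(70%) ≈ 0.881 bits, H(82%) ≈ 0.680 bits.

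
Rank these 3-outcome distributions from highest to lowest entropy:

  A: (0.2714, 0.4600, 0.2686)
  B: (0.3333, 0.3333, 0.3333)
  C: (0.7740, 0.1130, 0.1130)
B > A > C

Key insight: Entropy is maximized by uniform distributions and minimized by concentrated distributions.

- Uniform distributions have maximum entropy log₂(3) = 1.5850 bits
- The more "peaked" or concentrated a distribution, the lower its entropy

Entropies:
  H(A) = 1.5354 bits
  H(B) = 1.5850 bits
  H(C) = 0.9970 bits

Ranking: B > A > C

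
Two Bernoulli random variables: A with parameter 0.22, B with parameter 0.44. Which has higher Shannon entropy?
B

For binary distributions, entropy is maximized at p=0.5 and decreases as p moves toward 0 or 1.

H(A) = H(0.22) = 0.7602 bits
H(B) = H(0.44) = 0.9896 bits

Distribution B (p=0.44) is closer to uniform (p=0.5), so it has higher entropy.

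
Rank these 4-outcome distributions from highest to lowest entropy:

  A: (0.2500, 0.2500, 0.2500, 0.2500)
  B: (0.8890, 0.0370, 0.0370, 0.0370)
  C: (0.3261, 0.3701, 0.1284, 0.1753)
A > C > B

Key insight: Entropy is maximized by uniform distributions and minimized by concentrated distributions.

- Uniform distributions have maximum entropy log₂(4) = 2.0000 bits
- The more "peaked" or concentrated a distribution, the lower its entropy

Entropies:
  H(A) = 2.0000 bits
  H(B) = 0.6789 bits
  H(C) = 1.8785 bits

Ranking: A > C > B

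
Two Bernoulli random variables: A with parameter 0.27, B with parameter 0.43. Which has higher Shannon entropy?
B

For binary distributions, entropy is maximized at p=0.5 and decreases as p moves toward 0 or 1.

H(A) = H(0.27) = 0.8415 bits
H(B) = H(0.43) = 0.9858 bits

Distribution B (p=0.43) is closer to uniform (p=0.5), so it has higher entropy.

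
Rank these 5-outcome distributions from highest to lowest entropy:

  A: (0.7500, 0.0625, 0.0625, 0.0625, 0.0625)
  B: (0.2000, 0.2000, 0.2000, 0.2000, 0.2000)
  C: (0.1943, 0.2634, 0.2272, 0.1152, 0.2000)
B > C > A

Key insight: Entropy is maximized by uniform distributions and minimized by concentrated distributions.

- Uniform distributions have maximum entropy log₂(5) = 2.3219 bits
- The more "peaked" or concentrated a distribution, the lower its entropy

Entropies:
  H(A) = 1.3113 bits
  H(B) = 2.3219 bits
  H(C) = 2.2755 bits

Ranking: B > C > A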